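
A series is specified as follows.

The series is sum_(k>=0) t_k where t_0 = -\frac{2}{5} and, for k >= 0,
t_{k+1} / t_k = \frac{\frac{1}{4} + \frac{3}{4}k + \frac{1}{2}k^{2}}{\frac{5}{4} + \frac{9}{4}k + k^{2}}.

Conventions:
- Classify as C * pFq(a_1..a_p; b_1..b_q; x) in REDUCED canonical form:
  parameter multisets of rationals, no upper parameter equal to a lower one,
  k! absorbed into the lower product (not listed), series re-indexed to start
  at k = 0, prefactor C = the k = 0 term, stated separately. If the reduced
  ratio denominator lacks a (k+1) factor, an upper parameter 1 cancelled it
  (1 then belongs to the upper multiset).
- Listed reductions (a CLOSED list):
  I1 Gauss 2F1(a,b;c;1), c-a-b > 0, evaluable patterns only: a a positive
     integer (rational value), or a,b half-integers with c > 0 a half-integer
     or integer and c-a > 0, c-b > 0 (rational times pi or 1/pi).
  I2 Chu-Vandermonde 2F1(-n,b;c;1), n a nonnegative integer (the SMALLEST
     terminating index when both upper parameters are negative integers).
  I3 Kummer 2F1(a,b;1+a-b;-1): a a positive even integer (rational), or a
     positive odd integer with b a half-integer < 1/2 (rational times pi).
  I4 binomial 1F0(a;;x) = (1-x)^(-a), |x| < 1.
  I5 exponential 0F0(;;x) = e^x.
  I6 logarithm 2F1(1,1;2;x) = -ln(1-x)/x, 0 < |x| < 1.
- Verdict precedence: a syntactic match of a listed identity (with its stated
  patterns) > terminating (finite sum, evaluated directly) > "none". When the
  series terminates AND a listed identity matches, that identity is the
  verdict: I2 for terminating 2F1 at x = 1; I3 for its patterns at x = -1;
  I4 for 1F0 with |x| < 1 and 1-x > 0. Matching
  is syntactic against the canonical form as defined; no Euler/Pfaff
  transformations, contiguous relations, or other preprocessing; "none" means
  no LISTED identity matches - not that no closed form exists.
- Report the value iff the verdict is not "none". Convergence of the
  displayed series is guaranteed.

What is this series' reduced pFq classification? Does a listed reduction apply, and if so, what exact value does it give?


This is -\frac{2}{5} * 2F1(\frac{1}{2}, 1; \frac{5}{4}; \frac{1}{2}) in reduced canonical form. Verdict: none. No listed pattern accepts 2F1(\frac{1}{2}, 1; \frac{5}{4}; \frac{1}{2}).

First insight: x = \frac{1}{2} and factor the ratio over Q (prefactor -2/5): negated roots = parameters.
Step ratio: r(k) = \frac{1}{2} * (k+\frac{1}{2}) (k+1) / [(k+\frac{5}{4}) (k+1)] - rational in k, leading ratio \frac{1}{2}; with t_0 = -\frac{2}{5}, classification follows.


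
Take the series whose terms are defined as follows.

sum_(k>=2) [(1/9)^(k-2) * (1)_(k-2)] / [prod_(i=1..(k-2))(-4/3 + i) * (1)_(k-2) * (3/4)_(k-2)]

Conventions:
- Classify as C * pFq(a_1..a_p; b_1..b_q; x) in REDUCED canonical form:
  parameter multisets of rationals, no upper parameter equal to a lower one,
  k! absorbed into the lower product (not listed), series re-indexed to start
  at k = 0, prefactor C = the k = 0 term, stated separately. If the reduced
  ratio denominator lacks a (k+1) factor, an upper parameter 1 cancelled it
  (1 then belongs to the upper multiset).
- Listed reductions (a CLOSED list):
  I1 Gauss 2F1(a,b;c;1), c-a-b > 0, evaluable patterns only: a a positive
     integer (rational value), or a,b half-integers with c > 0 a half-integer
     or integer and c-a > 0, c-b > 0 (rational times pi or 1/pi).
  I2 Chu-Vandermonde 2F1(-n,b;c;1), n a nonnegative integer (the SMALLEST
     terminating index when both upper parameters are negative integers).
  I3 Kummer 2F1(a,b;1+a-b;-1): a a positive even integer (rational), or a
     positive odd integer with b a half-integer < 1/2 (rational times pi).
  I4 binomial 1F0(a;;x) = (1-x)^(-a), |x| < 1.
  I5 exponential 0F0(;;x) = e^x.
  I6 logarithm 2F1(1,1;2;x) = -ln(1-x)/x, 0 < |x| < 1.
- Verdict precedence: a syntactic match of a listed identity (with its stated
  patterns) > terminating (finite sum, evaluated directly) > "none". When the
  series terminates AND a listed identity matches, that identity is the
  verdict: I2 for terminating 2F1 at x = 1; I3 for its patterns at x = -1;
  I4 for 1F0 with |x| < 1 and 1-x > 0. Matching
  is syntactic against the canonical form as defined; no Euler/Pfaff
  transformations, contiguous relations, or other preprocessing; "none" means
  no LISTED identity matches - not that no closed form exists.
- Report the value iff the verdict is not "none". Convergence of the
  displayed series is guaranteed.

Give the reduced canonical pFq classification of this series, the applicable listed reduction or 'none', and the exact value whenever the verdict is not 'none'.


x = 1/9 here; the reduced form reads 1F2, upper {1}, lower {-1/3, 3/4}, C = 1. Verdict: no listed reduction: x = 1/9 and upper {1} fail every I1-I6 pattern.

First insight: with t_0 = 1, the lower running product (C = 1, x = 1/9) is a rising factorial.
Term ratio: r(k) = (1/9) * (k+1) / [(k-1/3) (k+3/4) (k+1)] - poly over poly, x = (1/9) from leading terms; C = 1 at k = 0.


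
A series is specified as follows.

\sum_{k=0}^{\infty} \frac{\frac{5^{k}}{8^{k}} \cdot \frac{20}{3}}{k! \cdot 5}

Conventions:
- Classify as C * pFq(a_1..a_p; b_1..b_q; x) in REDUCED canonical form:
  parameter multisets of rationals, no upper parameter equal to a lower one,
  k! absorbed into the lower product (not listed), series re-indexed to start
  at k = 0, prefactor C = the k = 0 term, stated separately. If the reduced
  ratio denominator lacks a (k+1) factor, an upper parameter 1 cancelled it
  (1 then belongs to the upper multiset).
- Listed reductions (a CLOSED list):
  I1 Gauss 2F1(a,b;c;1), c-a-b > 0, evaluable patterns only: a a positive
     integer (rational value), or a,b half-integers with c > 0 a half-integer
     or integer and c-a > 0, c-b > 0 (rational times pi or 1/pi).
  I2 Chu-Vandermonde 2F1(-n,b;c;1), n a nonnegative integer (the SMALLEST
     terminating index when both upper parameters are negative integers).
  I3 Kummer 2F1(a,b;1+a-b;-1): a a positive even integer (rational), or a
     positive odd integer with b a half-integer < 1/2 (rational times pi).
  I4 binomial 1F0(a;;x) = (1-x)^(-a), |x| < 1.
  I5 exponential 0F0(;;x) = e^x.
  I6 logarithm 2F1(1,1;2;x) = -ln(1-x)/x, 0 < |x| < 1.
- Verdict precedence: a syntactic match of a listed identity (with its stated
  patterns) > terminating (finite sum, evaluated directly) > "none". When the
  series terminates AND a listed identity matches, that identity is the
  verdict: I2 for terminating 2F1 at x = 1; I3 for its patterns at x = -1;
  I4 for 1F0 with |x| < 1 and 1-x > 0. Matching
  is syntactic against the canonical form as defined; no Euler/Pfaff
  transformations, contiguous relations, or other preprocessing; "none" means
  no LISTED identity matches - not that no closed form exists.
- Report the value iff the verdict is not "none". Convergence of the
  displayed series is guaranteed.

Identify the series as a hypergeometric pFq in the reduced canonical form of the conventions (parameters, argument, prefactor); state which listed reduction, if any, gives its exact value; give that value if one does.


x = \frac{5}{8} here; the reduced form reads 0F0, upper {-}, lower {-}, C = \frac{4}{3}. Verdict: the I5 exponential reduction applies (the 0F0 exponential series at x = \frac{5}{8}). Value: \frac{4}{3} \cdot e^{\frac{5}{8}}.

Key observation: t_0 being \frac{4}{3}, the two geometric factors (prefactor 4/3) combine into one argument.
Consecutive-term ratio: r(k) = \frac{5}{8} * 1 / [(k+1)] - poly over poly, x = \frac{5}{8} from leading terms; C = \frac{4}{3} at k = 0.


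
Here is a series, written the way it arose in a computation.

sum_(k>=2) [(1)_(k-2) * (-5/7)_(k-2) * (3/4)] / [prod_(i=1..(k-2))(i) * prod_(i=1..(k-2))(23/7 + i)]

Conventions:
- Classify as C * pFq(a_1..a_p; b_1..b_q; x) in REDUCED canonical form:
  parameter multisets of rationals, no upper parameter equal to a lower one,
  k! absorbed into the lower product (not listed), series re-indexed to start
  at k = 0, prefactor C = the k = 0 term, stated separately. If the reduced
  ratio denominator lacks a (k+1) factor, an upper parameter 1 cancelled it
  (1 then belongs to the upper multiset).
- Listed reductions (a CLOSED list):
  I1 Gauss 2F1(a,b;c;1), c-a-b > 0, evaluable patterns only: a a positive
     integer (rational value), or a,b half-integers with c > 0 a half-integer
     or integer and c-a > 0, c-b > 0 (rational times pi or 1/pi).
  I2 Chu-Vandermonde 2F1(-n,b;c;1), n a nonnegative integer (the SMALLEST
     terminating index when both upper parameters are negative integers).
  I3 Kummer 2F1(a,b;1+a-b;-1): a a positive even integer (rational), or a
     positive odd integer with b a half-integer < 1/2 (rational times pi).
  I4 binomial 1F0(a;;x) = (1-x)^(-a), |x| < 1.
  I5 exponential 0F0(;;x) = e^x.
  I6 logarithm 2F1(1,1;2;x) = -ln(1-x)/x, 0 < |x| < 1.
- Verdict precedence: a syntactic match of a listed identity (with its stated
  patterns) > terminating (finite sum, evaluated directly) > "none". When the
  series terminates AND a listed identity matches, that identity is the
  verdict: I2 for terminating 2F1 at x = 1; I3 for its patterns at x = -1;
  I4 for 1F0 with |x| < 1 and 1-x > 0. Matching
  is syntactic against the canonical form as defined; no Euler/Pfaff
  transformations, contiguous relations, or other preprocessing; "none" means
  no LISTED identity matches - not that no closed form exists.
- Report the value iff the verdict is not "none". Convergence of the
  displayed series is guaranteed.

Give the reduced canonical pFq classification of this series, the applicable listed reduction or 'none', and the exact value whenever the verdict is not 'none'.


Classification (C = 3/4): 2F1 with upper {-5/7, 1}, lower {30/7}, argument x = 1. Verdict: Gauss's theorem (I1) fires (x = 1: the Gamma ratio telescopes since c-a-b = 4 > 0 and a = 1 in Z>0). Sum: 69/112.

The tell: x = 1 and the product of the first k integers (C = 3/4, x = 1) is k!.
Step ratio: r(k) = 1 * (k-5/7) (k+1) / [(k+30/7) (k+1)] ; factor over Q: parameters, x = 1, and C = 3/4.


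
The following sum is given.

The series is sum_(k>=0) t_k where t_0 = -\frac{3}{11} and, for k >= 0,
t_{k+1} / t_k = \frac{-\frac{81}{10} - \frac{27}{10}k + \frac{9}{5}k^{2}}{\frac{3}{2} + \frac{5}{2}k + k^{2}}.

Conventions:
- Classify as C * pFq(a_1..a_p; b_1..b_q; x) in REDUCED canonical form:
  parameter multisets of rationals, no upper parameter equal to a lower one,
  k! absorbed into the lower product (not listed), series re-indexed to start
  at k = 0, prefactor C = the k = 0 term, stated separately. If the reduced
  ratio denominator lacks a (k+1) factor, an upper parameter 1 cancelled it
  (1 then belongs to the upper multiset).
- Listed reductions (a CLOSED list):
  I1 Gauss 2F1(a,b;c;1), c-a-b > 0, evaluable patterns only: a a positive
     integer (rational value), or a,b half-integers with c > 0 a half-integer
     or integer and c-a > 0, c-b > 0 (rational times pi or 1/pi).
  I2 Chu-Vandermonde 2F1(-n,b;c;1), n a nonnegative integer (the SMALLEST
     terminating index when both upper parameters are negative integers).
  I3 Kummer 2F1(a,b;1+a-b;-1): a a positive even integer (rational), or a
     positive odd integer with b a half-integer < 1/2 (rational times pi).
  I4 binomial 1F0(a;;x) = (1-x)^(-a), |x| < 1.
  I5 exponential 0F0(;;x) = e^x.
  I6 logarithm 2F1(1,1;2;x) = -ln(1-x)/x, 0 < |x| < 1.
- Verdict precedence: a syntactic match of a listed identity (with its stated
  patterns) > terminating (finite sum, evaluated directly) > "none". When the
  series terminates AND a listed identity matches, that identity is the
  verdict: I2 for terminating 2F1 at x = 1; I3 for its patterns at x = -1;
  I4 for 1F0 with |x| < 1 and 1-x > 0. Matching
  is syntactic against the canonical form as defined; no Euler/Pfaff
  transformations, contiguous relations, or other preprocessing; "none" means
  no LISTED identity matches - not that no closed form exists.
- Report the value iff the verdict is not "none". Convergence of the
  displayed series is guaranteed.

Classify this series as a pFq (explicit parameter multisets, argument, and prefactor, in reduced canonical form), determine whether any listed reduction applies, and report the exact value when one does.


At argument \frac{9}{5}: a 1F0 with upper {-3}, lower {-}, scaled by C = -\frac{3}{11}. Verdict: terminating - no listed pattern fits, but -3 in the upper list cuts the series at k = 3; direct evaluation. Exact value: \frac{192}{1375}.

The tell: t_0 = -\frac{3}{11} here, and the expanded ratio factors over Q; C = -3/11, roots give parameters.
Ratio: r(k) = \frac{9}{5} * (k-3) / [(k+1)] - rational in k, leading ratio \frac{9}{5}; with t_0 = -\frac{3}{11}, classification follows.


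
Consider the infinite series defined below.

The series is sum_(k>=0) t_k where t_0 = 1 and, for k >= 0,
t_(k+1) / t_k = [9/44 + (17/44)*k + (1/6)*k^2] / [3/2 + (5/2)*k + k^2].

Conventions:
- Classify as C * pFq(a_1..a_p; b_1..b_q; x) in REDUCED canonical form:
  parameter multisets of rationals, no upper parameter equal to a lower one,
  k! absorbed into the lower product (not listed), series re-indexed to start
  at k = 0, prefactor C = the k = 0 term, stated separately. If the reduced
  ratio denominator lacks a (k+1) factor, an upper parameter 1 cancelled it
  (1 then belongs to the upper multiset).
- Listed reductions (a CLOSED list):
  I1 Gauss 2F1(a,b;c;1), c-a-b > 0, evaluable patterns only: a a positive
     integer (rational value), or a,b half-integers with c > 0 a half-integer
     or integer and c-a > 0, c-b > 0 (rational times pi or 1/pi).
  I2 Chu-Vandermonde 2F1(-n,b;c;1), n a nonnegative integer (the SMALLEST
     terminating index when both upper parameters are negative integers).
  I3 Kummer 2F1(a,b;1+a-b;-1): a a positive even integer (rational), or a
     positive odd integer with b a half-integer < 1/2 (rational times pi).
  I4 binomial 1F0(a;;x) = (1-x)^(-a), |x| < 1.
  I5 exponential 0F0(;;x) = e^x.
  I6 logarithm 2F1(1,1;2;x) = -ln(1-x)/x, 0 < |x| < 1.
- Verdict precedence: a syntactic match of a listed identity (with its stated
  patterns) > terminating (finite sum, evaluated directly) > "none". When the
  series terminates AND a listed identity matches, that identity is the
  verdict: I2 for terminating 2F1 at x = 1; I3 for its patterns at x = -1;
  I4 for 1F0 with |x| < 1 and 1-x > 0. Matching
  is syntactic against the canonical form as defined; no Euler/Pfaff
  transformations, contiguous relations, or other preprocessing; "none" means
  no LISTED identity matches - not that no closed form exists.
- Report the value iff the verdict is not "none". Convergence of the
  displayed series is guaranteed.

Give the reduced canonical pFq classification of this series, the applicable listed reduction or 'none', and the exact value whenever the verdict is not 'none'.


Reduced: x = 1/6, 1F0, upper = {9/11}, lower = {-}, C = 1. Verdict: binomial (I4) applies (the 1F0 binomial series: exponent -9/11, x = 1/6). Value: (5/6)^(-9/11).

First insight: t_0 being 1, the expanded ratio factors over Q; C = 1, x = 1/6, roots give parameters.
Consecutive-term ratio: r(k) = (1/6) * (k+9/11) / [(k+1)] - rational in k. x = (1/6); t_0 = 1; negate the roots.


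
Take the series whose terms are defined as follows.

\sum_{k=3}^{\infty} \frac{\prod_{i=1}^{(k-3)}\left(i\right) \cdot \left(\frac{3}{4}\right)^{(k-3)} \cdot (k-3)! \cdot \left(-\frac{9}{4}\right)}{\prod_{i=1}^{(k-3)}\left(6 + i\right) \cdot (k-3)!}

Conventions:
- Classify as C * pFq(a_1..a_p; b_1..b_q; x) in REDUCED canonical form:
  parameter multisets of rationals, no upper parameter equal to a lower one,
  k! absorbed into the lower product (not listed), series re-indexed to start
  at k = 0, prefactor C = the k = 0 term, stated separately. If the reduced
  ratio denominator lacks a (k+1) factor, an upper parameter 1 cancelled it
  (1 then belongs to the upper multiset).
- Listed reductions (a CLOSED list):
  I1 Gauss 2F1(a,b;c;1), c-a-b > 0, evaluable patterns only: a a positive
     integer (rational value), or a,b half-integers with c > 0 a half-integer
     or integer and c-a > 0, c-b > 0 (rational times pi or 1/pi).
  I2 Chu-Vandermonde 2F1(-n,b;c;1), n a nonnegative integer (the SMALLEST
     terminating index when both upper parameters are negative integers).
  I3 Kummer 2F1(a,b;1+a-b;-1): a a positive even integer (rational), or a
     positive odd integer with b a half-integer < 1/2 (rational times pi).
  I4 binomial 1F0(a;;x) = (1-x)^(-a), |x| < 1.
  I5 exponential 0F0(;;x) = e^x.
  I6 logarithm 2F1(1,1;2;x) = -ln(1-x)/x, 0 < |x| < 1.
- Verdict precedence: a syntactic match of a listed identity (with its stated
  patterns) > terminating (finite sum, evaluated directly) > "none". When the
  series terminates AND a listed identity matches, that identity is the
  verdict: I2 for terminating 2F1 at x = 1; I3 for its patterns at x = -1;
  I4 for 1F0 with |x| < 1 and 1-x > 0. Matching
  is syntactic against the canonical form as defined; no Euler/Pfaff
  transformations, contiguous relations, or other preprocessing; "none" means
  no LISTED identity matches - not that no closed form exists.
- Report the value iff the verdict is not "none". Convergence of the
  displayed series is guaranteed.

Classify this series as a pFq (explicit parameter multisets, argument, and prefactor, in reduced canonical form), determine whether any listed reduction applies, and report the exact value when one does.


Reduced: x = \frac{3}{4}, 2F1, upper = {1, 1}, lower = {7}, C = -\frac{9}{4}. Verdict: none. Every listed pattern misses the 2F1 form at \frac{3}{4}, upper {1, 1}.

First insight: from the first term -\frac{9}{4}: the running product (prefactor -9/4) telescopes to a rising factorial.
Ratio: r(k) = \frac{3}{4} * (k+1) (k+1) / [(k+7) (k+1)] - rational; roots negated = parameters, x = \frac{3}{4}, C = -\frac{9}{4}.


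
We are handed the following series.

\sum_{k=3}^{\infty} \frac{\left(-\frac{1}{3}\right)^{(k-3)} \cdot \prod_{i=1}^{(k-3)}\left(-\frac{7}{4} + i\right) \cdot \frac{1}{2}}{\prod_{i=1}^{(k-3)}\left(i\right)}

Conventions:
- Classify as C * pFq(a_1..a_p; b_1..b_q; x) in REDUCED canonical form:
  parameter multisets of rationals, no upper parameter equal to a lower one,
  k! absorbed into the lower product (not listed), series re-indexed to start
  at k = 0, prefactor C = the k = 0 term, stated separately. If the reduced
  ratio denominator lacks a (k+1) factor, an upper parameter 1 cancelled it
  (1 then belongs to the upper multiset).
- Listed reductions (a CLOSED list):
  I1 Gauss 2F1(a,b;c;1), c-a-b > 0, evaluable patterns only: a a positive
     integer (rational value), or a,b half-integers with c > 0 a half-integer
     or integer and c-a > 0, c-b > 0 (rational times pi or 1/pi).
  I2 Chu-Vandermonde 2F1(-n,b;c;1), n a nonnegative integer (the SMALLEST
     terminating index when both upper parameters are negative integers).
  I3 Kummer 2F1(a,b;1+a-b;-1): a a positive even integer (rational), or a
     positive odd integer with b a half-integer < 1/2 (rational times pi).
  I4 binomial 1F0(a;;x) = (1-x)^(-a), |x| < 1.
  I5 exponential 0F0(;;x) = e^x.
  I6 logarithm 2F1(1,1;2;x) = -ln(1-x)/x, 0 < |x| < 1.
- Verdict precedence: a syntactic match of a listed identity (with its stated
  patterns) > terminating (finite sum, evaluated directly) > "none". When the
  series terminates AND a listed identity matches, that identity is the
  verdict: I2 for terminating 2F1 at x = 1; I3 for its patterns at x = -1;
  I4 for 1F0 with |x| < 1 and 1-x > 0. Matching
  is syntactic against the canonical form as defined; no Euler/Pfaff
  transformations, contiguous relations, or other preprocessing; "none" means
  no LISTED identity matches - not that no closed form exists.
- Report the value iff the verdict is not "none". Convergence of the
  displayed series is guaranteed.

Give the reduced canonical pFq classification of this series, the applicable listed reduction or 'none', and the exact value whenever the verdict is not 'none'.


Prefactor \frac{1}{2}, argument -\frac{1}{3}: 1F0 with upper {-\frac{3}{4}} over lower {-}. Verdict: this is the binomial series (I4) (the 1F0 binomial series: exponent 3/4, x = -\frac{1}{3}). Hence: \frac{1}{2} \cdot \left(\frac{4}{3}\right)^{\frac{3}{4}}.

First insight: t_0 = \frac{1}{2} here, and the running product (C = 1/2, x = -1/3) telescopes to a rising factorial.
Ratio: r(k) = -\frac{1}{3} * (k-\frac{3}{4}) / [(k+1)] - rational; roots negated = parameters, x = -\frac{1}{3}, C = \frac{1}{2}.


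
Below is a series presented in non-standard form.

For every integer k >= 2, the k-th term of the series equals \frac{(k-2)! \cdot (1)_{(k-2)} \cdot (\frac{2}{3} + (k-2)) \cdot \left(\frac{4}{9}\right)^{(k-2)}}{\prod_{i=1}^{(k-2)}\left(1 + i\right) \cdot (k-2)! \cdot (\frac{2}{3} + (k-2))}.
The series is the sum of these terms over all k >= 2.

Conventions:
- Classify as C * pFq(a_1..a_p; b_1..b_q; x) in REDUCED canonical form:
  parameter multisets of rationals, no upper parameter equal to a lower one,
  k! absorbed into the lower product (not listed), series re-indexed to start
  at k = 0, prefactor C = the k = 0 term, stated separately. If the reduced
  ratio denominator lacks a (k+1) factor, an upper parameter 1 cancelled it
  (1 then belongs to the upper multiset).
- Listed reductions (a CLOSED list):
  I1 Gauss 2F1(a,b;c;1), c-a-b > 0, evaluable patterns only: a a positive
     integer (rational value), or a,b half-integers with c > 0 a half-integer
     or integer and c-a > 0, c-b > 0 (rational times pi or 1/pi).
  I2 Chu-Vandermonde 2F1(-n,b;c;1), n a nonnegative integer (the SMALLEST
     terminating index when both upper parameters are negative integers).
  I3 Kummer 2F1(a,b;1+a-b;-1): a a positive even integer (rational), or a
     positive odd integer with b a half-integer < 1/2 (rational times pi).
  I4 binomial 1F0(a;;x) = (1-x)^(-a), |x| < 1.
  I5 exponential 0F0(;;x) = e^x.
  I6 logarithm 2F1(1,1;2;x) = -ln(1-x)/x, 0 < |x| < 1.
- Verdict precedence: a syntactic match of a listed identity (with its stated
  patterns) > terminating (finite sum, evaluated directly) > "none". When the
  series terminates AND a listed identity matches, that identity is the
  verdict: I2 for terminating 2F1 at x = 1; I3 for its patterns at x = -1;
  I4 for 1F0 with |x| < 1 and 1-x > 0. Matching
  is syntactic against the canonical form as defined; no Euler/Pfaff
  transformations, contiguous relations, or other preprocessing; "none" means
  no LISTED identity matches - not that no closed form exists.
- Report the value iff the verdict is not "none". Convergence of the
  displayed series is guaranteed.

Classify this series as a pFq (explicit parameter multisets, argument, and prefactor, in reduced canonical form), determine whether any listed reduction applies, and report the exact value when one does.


Key observation: x = \frac{4}{9} and striking the common factor k + 2/3 reduces the term (prefactor 1).
Adjacent-term ratio: r(k) = \frac{4}{9} * (k+1) (k+1) / [(k+2) (k+1)] - rational in k. x = \frac{4}{9}; t_0 = 1; negate the roots.

The series (x = \frac{4}{9}) is 2F1: upper {1, 1}, lower {2}, prefactor 1. Verdict: the I6 logarithm reduction matches (the logarithm: parameters (1,1;2), x = \frac{4}{9}). Exact value: \left(-\frac{9}{4}\right) \cdot \ln\left(\frac{5}{9}\right).


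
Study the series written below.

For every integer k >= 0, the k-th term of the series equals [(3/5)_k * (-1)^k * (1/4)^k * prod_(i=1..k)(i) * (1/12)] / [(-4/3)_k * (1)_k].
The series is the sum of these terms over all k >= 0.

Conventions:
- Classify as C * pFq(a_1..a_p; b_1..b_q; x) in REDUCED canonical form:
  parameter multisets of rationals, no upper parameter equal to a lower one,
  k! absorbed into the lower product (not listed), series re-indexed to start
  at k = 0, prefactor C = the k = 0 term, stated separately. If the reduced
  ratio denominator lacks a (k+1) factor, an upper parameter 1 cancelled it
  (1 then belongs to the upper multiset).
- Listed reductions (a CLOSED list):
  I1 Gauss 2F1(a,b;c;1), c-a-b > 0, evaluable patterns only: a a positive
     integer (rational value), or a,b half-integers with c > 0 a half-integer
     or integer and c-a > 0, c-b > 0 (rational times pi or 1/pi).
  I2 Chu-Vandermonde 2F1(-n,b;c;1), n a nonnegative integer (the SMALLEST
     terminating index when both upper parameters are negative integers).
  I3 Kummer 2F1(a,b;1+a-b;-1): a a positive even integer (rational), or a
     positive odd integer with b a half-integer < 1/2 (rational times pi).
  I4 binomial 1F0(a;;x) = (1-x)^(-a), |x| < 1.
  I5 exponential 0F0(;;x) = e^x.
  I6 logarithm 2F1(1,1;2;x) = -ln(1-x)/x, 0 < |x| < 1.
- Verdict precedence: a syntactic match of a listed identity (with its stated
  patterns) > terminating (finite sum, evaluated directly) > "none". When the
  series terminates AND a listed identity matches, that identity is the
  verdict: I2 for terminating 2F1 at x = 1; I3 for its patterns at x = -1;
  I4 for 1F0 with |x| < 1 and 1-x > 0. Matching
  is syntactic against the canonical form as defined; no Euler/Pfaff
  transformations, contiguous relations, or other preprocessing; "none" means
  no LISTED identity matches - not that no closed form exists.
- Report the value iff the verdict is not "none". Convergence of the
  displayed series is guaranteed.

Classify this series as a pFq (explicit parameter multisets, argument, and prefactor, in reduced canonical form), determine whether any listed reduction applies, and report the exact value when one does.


Key observation: t_0 = 1/12 here, and (1)_k (C = 1/12, x = -1/4) is k! itself.
Adjacent-term ratio: r(k) = (-1/4) * (k+3/5) (k+1) / [(k-4/3) (k+1)] ; factor over Q: parameters, x = (-1/4), and C = 1/12.

x = -1/4 here; the reduced form reads 2F1, upper {3/5, 1}, lower {-4/3}, C = 1/12. Verdict: none - at argument -1/4 the multisets {3/5, 1} ; {-4/3} match no listed identity.


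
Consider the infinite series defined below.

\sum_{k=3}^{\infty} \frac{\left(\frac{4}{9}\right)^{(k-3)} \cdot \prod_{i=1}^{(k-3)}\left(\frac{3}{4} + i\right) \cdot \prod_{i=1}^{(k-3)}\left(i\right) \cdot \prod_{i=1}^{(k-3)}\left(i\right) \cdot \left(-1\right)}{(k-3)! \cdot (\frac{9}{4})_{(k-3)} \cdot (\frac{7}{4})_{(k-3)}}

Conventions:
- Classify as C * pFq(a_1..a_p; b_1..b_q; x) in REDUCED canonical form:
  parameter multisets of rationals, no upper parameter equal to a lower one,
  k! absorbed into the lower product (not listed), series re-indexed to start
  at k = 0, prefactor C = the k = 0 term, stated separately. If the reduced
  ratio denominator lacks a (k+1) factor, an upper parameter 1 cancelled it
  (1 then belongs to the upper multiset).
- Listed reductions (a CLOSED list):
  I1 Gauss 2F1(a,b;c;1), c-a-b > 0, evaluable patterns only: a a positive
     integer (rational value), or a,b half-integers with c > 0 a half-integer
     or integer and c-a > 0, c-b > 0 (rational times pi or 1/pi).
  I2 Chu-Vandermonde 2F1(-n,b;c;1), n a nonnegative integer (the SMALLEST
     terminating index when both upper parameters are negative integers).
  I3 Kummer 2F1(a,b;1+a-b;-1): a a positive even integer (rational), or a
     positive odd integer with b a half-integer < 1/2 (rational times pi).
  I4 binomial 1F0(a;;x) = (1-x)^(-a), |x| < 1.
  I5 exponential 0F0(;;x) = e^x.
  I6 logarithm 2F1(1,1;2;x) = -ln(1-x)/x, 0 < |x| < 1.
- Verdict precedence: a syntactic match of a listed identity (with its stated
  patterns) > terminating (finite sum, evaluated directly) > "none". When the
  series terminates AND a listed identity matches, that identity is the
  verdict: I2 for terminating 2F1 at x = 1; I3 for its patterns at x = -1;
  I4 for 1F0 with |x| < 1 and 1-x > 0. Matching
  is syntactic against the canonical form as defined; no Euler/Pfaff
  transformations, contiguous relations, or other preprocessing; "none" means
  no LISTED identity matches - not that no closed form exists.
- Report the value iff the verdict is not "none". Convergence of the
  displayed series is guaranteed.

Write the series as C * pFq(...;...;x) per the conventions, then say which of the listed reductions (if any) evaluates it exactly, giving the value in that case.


First insight: t_0 = -1 here, and the running product (prefactor -1) telescopes to a rising factorial.
Term ratio: r(k) = \frac{4}{9} * (k+1) (k+1) / [(k+\frac{9}{4}) (k+1)] - rational; roots negated = parameters, x = \frac{4}{9}, C = -1.

Reduced: x = \frac{4}{9}, 2F1, upper = {1, 1}, lower = {\frac{9}{4}}, C = -1. Verdict: none (x = \frac{4}{9}): each listed identity misses the multisets {1, 1} ; {\frac{9}{4}}.


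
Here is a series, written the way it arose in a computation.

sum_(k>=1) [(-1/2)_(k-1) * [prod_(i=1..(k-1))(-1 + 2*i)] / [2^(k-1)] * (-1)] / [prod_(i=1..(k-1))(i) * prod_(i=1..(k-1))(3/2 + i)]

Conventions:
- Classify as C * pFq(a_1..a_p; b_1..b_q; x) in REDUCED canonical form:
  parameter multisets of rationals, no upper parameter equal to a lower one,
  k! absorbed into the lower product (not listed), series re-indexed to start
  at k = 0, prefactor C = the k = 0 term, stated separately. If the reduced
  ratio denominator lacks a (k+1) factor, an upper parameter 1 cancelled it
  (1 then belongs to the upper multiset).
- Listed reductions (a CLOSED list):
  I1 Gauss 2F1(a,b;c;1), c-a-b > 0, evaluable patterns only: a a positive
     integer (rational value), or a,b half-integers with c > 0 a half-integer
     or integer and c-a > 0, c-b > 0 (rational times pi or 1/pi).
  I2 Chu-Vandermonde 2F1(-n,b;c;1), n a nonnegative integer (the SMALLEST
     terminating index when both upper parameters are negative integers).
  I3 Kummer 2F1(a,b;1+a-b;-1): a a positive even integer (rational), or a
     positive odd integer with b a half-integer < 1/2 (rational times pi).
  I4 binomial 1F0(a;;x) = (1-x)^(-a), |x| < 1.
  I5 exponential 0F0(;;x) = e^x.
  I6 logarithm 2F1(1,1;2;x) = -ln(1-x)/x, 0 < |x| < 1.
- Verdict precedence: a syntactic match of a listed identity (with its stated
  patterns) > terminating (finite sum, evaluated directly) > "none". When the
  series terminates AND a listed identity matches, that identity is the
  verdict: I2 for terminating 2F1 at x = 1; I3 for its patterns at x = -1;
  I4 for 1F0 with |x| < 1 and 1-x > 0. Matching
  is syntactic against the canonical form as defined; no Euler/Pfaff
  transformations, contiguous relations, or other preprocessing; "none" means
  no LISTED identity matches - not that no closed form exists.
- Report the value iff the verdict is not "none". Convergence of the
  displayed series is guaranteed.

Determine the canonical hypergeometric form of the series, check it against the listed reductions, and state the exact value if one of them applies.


First insight: t_0 being -1, the odd product 1*3*...*(2k-1) (C = -1, x = 1) is 2^k (1/2)_k.
Ratio: r(k) = 1 * (k-1/2) (k+1/2) / [(k+5/2) (k+1)] - rational in k. x = 1; t_0 = -1; negate the roots.

Classification (C = -1): 2F1 with upper {-1/2, 1/2}, lower {5/2}, argument x = 1. Verdict: the half-integer Gauss pattern (I1) matches (x = 1; upper {-1/2, 1/2} half-integers, c = 5/2 in the evaluable pattern). Hence: (-9/32) * pi.


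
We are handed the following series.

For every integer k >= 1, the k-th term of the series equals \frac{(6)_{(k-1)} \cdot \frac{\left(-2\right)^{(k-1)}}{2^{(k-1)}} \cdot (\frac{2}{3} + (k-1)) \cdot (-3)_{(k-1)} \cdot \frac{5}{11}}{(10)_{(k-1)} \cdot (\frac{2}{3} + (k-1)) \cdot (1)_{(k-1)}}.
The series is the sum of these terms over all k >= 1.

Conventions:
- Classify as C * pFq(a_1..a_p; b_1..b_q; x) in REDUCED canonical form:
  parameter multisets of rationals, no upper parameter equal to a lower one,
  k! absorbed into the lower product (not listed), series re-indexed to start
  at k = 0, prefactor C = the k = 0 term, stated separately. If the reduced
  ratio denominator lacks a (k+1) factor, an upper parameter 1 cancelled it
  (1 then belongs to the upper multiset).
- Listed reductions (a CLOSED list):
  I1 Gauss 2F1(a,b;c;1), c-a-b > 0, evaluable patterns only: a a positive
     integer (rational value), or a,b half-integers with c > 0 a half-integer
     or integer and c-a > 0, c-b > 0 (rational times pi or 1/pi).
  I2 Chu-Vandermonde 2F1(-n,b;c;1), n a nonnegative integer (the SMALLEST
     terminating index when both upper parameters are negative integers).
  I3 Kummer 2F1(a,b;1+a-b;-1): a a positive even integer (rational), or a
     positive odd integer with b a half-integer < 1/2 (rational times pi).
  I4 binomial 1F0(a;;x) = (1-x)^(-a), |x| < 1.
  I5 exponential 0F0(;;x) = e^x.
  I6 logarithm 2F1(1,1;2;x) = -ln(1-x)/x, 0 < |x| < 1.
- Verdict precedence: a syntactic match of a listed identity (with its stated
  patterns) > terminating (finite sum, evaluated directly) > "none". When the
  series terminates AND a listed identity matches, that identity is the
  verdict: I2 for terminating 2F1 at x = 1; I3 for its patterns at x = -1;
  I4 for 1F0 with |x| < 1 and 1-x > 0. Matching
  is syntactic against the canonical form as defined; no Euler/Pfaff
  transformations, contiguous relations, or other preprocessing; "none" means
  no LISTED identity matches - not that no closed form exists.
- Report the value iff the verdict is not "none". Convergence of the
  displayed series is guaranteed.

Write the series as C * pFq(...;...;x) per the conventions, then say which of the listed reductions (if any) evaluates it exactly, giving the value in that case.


Prefactor \frac{5}{11}, argument -1: 2F1 with upper {-3, 6} over lower {10}. Verdict at x = -1: the Kummer evaluation I3 matches (x = -1; c = 10 equals 1+a-b for upper {-3, 6}: listed pattern). Value: \frac{21}{11}.

Structural cue: t_0 = \frac{5}{11} here, and the two k-th powers (prefactor 5/11) combine into one argument.
Consecutive-term ratio: r(k) = -1 * (k-3) (k+6) / [(k+10) (k+1)] - rational in k, leading ratio -1; with t_0 = \frac{5}{11}, classification follows.


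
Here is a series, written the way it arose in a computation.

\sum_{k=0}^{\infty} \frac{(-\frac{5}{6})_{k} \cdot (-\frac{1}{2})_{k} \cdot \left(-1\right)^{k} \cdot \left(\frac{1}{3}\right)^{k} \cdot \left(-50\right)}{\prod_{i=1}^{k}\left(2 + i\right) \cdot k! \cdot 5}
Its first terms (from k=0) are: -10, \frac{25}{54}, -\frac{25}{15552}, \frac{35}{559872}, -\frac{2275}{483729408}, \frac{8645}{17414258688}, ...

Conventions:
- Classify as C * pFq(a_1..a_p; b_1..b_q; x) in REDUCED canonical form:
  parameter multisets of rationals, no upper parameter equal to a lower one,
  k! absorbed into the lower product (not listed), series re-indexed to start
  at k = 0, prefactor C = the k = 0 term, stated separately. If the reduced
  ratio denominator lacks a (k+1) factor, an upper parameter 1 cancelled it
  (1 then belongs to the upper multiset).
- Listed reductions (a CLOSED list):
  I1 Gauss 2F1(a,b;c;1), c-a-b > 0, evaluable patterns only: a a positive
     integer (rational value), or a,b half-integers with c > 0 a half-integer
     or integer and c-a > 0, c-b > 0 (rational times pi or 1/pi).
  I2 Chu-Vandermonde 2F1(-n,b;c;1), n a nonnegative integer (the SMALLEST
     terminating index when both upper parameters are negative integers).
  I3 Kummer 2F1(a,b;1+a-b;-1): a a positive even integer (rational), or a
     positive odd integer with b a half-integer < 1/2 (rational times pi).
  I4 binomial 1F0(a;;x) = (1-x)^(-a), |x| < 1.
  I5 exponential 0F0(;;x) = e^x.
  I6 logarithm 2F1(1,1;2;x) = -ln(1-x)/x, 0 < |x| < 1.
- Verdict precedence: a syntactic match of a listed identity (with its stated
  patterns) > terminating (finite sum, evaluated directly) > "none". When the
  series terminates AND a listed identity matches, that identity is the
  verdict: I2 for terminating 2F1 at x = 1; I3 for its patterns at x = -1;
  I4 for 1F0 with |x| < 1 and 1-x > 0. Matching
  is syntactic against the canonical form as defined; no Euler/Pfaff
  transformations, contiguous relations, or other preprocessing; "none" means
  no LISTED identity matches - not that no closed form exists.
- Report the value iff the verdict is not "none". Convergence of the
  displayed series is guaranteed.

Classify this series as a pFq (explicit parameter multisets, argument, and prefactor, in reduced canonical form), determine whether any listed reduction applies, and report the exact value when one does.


Classification (C = -10): 2F1 with upper {-\frac{5}{6}, -\frac{1}{2}}, lower {3}, argument x = -\frac{1}{3}. Verdict: none. A 2F1 with upper {-\frac{5}{6}, -\frac{1}{2}} fits none of I1-I6 at x = -\frac{1}{3}; the sum runs forever.

The tell: t_0 being -10, the (-1)^k factor (C = -10) folds into the argument's sign.
Step ratio: r(k) = -\frac{1}{3} * (k-\frac{5}{6}) (k-\frac{1}{2}) / [(k+3) (k+1)] - rational in k. x = -\frac{1}{3}; t_0 = -10; negate the roots.


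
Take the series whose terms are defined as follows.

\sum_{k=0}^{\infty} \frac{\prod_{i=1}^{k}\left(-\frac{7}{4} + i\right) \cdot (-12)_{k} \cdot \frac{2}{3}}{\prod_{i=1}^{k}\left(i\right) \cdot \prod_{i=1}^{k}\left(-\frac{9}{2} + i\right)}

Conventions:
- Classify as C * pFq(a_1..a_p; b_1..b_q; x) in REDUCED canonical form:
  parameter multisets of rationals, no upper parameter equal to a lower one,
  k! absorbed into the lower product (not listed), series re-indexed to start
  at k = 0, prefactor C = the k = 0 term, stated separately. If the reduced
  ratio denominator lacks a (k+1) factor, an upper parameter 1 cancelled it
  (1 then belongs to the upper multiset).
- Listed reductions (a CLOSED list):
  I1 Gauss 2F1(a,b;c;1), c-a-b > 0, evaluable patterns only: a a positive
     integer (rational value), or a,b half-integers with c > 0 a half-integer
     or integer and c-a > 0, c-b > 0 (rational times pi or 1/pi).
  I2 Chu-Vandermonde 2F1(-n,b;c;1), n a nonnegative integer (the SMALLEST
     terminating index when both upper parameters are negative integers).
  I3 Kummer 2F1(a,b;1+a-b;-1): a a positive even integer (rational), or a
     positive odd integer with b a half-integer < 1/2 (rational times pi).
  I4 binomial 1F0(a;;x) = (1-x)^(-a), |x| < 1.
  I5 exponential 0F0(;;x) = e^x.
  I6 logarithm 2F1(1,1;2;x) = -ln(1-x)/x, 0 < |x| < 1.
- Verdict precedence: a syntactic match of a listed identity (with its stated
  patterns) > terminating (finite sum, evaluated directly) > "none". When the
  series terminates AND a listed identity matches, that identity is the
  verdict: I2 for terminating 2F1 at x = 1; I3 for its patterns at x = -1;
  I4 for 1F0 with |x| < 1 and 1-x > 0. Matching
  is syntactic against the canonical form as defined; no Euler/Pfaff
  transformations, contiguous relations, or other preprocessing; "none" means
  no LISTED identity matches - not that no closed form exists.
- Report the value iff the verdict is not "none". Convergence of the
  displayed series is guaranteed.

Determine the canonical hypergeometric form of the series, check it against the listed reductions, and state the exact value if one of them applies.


Canonical form: C = \frac{2}{3} times 2F1 with upper {-12, -\frac{3}{4}}, lower {-\frac{7}{2}}, x = 1. Verdict: Chu-Vandermonde (I2) matches (terminating 2F1 at x = 1 with n = 12, b = -3/4, c = -\frac{7}{2}). Sum: -\frac{5423}{6144}.

The tell: with t_0 = \frac{2}{3}, the product of the first k integers (C = 2/3) is k!.
Adjacent-term ratio: r(k) = 1 * (k-12) (k-\frac{3}{4}) / [(k-\frac{7}{2}) (k+1)] - poly over poly, x = 1 from leading terms; C = \frac{2}{3} at k = 0.


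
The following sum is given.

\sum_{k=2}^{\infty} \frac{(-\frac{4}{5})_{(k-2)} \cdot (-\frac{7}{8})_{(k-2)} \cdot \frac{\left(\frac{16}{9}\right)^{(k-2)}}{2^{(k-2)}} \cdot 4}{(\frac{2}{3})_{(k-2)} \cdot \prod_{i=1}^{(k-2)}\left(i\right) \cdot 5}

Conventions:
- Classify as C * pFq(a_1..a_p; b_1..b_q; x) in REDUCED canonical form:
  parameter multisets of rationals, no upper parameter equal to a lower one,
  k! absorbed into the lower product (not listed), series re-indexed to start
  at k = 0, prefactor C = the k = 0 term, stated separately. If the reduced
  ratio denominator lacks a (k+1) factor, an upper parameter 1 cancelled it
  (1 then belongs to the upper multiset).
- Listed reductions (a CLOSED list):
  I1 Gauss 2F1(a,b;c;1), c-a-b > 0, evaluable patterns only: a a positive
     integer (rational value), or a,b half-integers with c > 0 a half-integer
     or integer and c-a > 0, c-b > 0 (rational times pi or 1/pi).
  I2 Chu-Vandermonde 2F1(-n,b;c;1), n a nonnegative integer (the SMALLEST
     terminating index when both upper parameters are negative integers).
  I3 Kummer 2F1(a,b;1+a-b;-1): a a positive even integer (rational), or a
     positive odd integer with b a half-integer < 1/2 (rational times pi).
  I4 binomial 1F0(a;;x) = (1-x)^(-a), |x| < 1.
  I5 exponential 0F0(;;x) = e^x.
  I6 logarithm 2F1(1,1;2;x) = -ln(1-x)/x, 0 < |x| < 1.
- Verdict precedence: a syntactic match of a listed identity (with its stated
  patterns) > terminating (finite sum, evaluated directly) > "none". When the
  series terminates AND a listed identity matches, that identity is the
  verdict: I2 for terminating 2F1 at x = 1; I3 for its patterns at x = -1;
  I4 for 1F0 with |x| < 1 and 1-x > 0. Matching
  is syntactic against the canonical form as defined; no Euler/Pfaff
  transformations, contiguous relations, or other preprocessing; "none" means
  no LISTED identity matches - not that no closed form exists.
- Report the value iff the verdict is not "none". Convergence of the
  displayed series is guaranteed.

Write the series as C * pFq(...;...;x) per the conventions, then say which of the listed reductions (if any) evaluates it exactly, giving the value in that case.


This is \frac{4}{5} * 2F1(-\frac{7}{8}, -\frac{4}{5}; \frac{2}{3}; \frac{8}{9}) in reduced canonical form. Verdict: none here - no I1-I6 shape fits x = \frac{8}{9} with lower {\frac{2}{3}}.

Key observation: t_0 = \frac{4}{5} here, and the product of the first k integers (C = 4/5) is k!.
Ratio: r(k) = \frac{8}{9} * (k-\frac{7}{8}) (k-\frac{4}{5}) / [(k+\frac{2}{3}) (k+1)] ; factor over Q: parameters, x = \frac{8}{9}, and C = \frac{4}{5}.
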